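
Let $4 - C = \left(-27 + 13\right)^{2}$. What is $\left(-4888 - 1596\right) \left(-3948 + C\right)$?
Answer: $26843760$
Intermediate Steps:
$C = -192$ ($C = 4 - \left(-27 + 13\right)^{2} = 4 - \left(-14\right)^{2} = 4 - 196 = -192$)
$\left(-4888 - 1596\right) \left(-3948 + C\right) = \left(-4888 - 1596\right) \left(-3948 - 192\right) = \left(-6484\right) \left(-4140\right) = 26843760$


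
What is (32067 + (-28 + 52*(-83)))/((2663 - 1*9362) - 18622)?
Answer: -27723/25321 ≈ -1.0949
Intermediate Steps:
(32067 + (-28 + 52*(-83)))/((2663 - 1*9362) - 18622) = (32067 + (-28 - 4316))/((2663 - 9362) - 18622) = (32067 - 4344)/(-6699 - 18622) = 27723/(-25321) = 27723*(-1/25321) = -27723/25321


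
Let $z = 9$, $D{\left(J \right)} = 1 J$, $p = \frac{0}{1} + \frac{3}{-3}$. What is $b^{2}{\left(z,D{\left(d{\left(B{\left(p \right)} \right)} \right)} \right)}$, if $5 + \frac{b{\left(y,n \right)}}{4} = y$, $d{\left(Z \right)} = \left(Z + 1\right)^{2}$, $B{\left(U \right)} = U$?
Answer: $256$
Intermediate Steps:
$p = -1$ ($p = 0 \cdot 1 + 3 \left(- \frac{1}{3}\right) = 0 - 1 = -1$)
$d{\left(Z \right)} = \left(1 + Z\right)^{2}$
$D{\left(J \right)} = J$
$b{\left(y,n \right)} = -20 + 4 y$
$b^{2}{\left(z,D{\left(d{\left(B{\left(p \right)} \right)} \right)} \right)} = \left(-20 + 4 \cdot 9\right)^{2} = \left(-20 + 36\right)^{2} = 16^{2} = 256$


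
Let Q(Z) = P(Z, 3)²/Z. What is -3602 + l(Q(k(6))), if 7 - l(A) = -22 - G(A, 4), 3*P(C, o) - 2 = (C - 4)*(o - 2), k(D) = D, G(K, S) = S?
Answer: -3569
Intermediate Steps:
P(C, o) = ⅔ + (-4 + C)*(-2 + o)/3 (P(C, o) = ⅔ + ((C - 4)*(o - 2))/3 = ⅔ + ((-4 + C)*(-2 + o))/3 = ⅔ + (-4 + C)*(-2 + o)/3)
Q(Z) = (-⅔ + Z/3)²/Z (Q(Z) = (10/3 - 4/3*3 - 2*Z/3 + (⅓)*Z*3)²/Z = (10/3 - 4 - 2*Z/3 + Z)²/Z = (-⅔ + Z/3)²/Z)
l(A) = 33 (l(A) = 7 - (-22 - 1*4) = 7 - (-22 - 4) = 7 - 1*(-26) = 7 + 26 = 33)
-3602 + l(Q(k(6))) = -3602 + 33 = -3569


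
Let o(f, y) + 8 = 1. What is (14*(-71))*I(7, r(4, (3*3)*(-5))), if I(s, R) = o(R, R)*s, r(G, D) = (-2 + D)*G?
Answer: 48706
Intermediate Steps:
o(f, y) = -7 (o(f, y) = -8 + 1 = -7)
r(G, D) = G*(-2 + D)
I(s, R) = -7*s
(14*(-71))*I(7, r(4, (3*3)*(-5))) = (14*(-71))*(-7*7) = -994*(-49) = 48706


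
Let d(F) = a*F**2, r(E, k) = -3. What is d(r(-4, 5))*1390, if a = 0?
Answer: 0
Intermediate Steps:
d(F) = 0 (d(F) = 0*F**2 = 0)
d(r(-4, 5))*1390 = 0*1390 = 0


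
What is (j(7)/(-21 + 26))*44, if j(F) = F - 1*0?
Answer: 308/5 ≈ 61.600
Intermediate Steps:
j(F) = F (j(F) = F + 0 = F)
(j(7)/(-21 + 26))*44 = (7/(-21 + 26))*44 = (7/5)*44 = 308/5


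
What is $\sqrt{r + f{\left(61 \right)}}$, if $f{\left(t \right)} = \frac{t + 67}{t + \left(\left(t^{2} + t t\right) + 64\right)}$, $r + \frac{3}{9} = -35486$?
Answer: $\frac{i \sqrt{18287355101169}}{22701} \approx 188.38 i$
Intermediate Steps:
$r = - \frac{106459}{3}$ ($r = - \frac{1}{3} - 35486 = - \frac{106459}{3} \approx -35486.0$)
$f{\left(t \right)} = \frac{67 + t}{64 + t + 2 t^{2}}$ ($f{\left(t \right)} = \frac{67 + t}{t + \left(\left(t^{2} + t^{2}\right) + 64\right)} = \frac{67 + t}{t + \left(2 t^{2} + 64\right)} = \frac{67 + t}{t + \left(64 + 2 t^{2}\right)} = \frac{67 + t}{64 + t + 2 t^{2}}$)
$\sqrt{r + f{\left(61 \right)}} = \sqrt{- \frac{106459}{3} + \frac{67 + 61}{64 + 61 + 2 \cdot 61^{2}}} = \sqrt{- \frac{106459}{3} + \frac{1}{64 + 61 + 2 \cdot 3721} \cdot 128} = \sqrt{- \frac{106459}{3} + \frac{1}{64 + 61 + 7442} \cdot 128} = \sqrt{- \frac{106459}{3} + \frac{1}{7567} \cdot 128} = \sqrt{- \frac{106459}{3} + \frac{128}{7567}} = \sqrt{- \frac{805574869}{22701}} = \frac{i \sqrt{18287355101169}}{22701}$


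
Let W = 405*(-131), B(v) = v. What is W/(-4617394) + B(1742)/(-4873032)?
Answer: 62623803103/5625177179652 ≈ 0.011133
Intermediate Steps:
W = -53055
W/(-4617394) + B(1742)/(-4873032) = -53055/(-4617394) + 1742/(-4873032) = -53055*(-1/4617394) + 1742*(-1/4873032) = 53055/4617394 - 871/2436516 = 62623803103/5625177179652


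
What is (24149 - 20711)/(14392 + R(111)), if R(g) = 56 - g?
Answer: 382/1593 ≈ 0.23980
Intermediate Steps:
(24149 - 20711)/(14392 + R(111)) = (24149 - 20711)/(14392 + (56 - 1*111)) = 3438/(14392 + (56 - 111)) = 3438/(14392 - 55) = 3438/14337 = 3438*(1/14337) = 382/1593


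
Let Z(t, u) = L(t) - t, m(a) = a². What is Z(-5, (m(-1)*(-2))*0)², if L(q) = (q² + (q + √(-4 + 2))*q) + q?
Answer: 2450 - 500*I*√2 ≈ 2450.0 - 707.11*I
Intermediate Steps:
L(q) = q + q² + q*(q + I*√2) (L(q) = (q² + (q + √(-2))*q) + q = (q² + (q + I*√2)*q) + q = (q² + q*(q + I*√2)) + q = q + q² + q*(q + I*√2))
Z(t, u) = -t + t*(1 + 2*t + I*√2) (Z(t, u) = t*(1 + 2*t + I*√2) - t = -t + t*(1 + 2*t + I*√2))
Z(-5, (m(-1)*(-2))*0)² = (-5*(2*(-5) + I*√2))² = (-5*(-10 + I*√2))² = (50 - 5*I*√2)²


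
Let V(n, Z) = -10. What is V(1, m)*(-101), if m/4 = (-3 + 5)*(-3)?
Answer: 1010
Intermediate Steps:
m = -24 (m = 4*((-3 + 5)*(-3)) = 4*(2*(-3)) = 4*(-6) = -24)
V(1, m)*(-101) = -10*(-101) = 1010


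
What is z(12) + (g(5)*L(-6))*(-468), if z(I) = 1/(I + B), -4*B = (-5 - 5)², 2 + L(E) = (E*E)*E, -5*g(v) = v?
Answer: -1326313/13 ≈ -1.0202e+5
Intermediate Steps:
g(v) = -v/5
L(E) = -2 + E³ (L(E) = -2 + (E*E)*E = -2 + E²*E = -2 + E³)
B = -25 (B = -(-5 - 5)²/4 = -¼*(-10)² = -¼*100 = -25)
z(I) = 1/(-25 + I) (z(I) = 1/(I - 25) = 1/(-25 + I))
z(12) + (g(5)*L(-6))*(-468) = 1/(-25 + 12) + ((-⅕*5)*(-2 + (-6)³))*(-468) = 1/(-13) - (-2 - 216)*(-468) = -1/13 - 1*(-218)*(-468) = -1/13 + 218*(-468) = -1/13 - 102024 = -1326313/13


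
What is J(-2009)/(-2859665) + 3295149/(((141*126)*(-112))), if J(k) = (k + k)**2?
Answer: -13848956335231/1896712846560 ≈ -7.3016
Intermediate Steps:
J(k) = 4*k**2 (J(k) = (2*k)**2 = 4*k**2)
J(-2009)/(-2859665) + 3295149/(((141*126)*(-112))) = (4*(-2009)**2)/(-2859665) + 3295149/(((141*126)*(-112))) = (4*4036081)*(-1/2859665) + 3295149/((17766*(-112))) = 16144324*(-1/2859665) + 3295149/(-1989792) = -16144324/2859665 + 3295149*(-1/1989792) = -16144324/2859665 - 1098383/663264 = -13848956335231/1896712846560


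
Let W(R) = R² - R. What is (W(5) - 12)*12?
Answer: 96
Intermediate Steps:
(W(5) - 12)*12 = (5*(-1 + 5) - 12)*12 = (5*4 - 12)*12 = (20 - 12)*12 = 8*12 = 96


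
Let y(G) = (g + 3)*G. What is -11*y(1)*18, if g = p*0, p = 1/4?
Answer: -594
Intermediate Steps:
p = 1/4 ≈ 0.25000
g = 0 (g = (1/4)*0 = 0)
y(G) = 3*G (y(G) = (0 + 3)*G = 3*G)
-11*y(1)*18 = -33*18 = -594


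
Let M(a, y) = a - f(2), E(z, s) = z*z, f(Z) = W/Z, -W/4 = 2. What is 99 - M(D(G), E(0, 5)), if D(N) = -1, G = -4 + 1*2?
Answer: 96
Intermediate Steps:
W = -8 (W = -4*2 = -8)
G = -2 (G = -4 + 2 = -2)
f(Z) = -8/Z
E(z, s) = z²
M(a, y) = 4 + a (M(a, y) = a - (-8)/2 = a - 1*(-4) = a + 4 = 4 + a)
99 - M(D(G), E(0, 5)) = 99 - (4 - 1) = 99 - 1*3 = 99 - 3 = 96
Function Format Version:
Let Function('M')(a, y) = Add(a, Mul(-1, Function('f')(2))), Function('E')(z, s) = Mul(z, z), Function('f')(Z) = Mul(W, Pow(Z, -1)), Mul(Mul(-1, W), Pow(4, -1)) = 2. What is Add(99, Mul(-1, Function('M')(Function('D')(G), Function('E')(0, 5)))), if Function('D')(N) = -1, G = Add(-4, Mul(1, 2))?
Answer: 96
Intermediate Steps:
W = -8 (W = Mul(-4, 2) = -8)
G = -2 (G = Add(-4, 2) = -2)
Function('f')(Z) = Mul(-8, Pow(Z, -1))
Function('E')(z, s) = Pow(z, 2)
Function('M')(a, y) = Add(4, a) (Function('M')(a, y) = Add(a, Mul(-1, Mul(-8, Pow(2, -1)))) = Add(a, Mul(-1, Mul(-8, Rational(1, 2)))) = Add(a, Mul(-1, -4)) = Add(a, 4) = Add(4, a))
Add(99, Mul(-1, Function('M')(Function('D')(G), Function('E')(0, 5)))) = Add(99, Mul(-1, Add(4, -1))) = Add(99, Mul(-1, 3)) = Add(99, -3) = 96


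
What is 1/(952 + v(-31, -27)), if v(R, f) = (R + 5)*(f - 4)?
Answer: 1/1758 ≈ 0.00056883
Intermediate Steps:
v(R, f) = (-4 + f)*(5 + R) (v(R, f) = (5 + R)*(-4 + f) = (-4 + f)*(5 + R))
1/(952 + v(-31, -27)) = 1/(952 + (-20 - 4*(-31) + 5*(-27) - 31*(-27))) = 1/(952 + (-20 + 124 - 135 + 837)) = 1/(952 + 806) = 1/1758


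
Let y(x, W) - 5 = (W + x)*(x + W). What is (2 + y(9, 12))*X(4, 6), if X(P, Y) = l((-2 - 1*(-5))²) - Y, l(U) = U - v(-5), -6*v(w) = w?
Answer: 2912/3 ≈ 970.67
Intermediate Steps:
v(w) = -w/6
l(U) = -⅚ + U (l(U) = U - (-1)*(-5)/6 = U - 1*⅚ = U - ⅚ = -⅚ + U)
X(P, Y) = 49/6 - Y (X(P, Y) = (-⅚ + (-2 - 1*(-5))²) - Y = (-⅚ + (-2 + 5)²) - Y = (-⅚ + 3²) - Y = (-⅚ + 9) - Y = 49/6 - Y)
y(x, W) = 5 + (W + x)² (y(x, W) = 5 + (W + x)*(x + W) = 5 + (W + x)*(W + x) = 5 + (W + x)²)
(2 + y(9, 12))*X(4, 6) = (2 + (5 + (12 + 9)²))*(49/6 - 1*6) = (2 + (5 + 21²))*(49/6 - 6) = (2 + (5 + 441))*(13/6) = (2 + 446)*(13/6) = 448*(13/6) = 2912/3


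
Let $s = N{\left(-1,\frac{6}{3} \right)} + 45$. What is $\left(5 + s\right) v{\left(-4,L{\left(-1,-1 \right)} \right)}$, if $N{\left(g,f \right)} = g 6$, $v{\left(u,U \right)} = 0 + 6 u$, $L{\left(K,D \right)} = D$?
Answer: $-1056$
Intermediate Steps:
$v{\left(u,U \right)} = 6 u$
$N{\left(g,f \right)} = 6 g$
$s = 39$ ($s = 6 \left(-1\right) + 45 = -6 + 45 = 39$)
$\left(5 + s\right) v{\left(-4,L{\left(-1,-1 \right)} \right)} = \left(5 + 39\right) 6 \left(-4\right) = 44 \left(-24\right) = -1056$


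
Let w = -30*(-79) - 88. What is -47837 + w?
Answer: -45555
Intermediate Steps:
w = 2282 (w = 2370 - 88 = 2282)
-47837 + w = -47837 + 2282 = -45555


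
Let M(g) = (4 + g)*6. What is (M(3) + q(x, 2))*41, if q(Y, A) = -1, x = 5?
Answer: 1681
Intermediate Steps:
M(g) = 24 + 6*g
(M(3) + q(x, 2))*41 = ((24 + 6*3) - 1)*41 = ((24 + 18) - 1)*41 = (42 - 1)*41 = 41*41 = 1681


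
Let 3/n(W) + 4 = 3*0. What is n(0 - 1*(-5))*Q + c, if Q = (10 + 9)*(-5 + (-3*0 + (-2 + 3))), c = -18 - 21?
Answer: 18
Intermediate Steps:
c = -39
n(W) = -¾ (n(W) = 3/(-4 + 3*0) = 3/(-4 + 0) = 3/(-4) = 3*(-¼) = -¾)
Q = -76 (Q = 19*(-5 + (0 + 1)) = 19*(-5 + 1) = 19*(-4) = -76)
n(0 - 1*(-5))*Q + c = -¾*(-76) - 39 = 57 - 39 = 18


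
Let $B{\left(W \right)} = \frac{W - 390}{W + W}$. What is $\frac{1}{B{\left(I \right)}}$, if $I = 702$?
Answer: $\frac{9}{2} \approx 4.5$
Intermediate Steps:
$B{\left(W \right)} = \frac{-390 + W}{2 W}$
$\frac{1}{B{\left(I \right)}} = \frac{1}{\frac{1}{2} \cdot \frac{1}{702} \left(-390 + 702\right)} = \frac{1}{\frac{1}{2} \cdot \frac{1}{702} \cdot 312} = \frac{1}{\frac{2}{9}} = \frac{9}{2}$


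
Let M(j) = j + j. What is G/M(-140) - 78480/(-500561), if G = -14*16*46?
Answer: 92495624/2502805 ≈ 36.957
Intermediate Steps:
M(j) = 2*j
G = -10304 (G = -224*46 = -10304)
G/M(-140) - 78480/(-500561) = -10304/(2*(-140)) - 78480/(-500561) = -10304/(-280) - 78480*(-1/500561) = -10304*(-1/280) + 78480/500561 = 184/5 + 78480/500561 = 92495624/2502805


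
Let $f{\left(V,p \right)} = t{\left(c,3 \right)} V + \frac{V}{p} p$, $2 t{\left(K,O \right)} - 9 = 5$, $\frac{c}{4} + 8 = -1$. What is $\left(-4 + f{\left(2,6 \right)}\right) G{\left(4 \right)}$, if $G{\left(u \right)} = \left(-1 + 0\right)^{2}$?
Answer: $12$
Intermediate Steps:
$c = -36$ ($c = -32 + 4 \left(-1\right) = -32 - 4 = -36$)
$t{\left(K,O \right)} = 7$ ($t{\left(K,O \right)} = \frac{9}{2} + \frac{1}{2} \cdot 5 = \frac{9}{2} + \frac{5}{2} = 7$)
$G{\left(u \right)} = 1$ ($G{\left(u \right)} = \left(-1\right)^{2} = 1$)
$f{\left(V,p \right)} = 8 V$ ($f{\left(V,p \right)} = 7 V + \frac{V}{p} p = 7 V + V = 8 V$)
$\left(-4 + f{\left(2,6 \right)}\right) G{\left(4 \right)} = \left(-4 + 8 \cdot 2\right) 1 = \left(-4 + 16\right) 1 = 12 \cdot 1 = 12$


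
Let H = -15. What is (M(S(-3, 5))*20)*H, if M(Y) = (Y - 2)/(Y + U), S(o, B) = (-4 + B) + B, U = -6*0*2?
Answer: -200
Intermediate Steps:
U = 0 (U = -0*2 = -1*0 = 0)
S(o, B) = -4 + 2*B
M(Y) = (-2 + Y)/Y (M(Y) = (Y - 2)/(Y + 0) = (-2 + Y)/Y)
(M(S(-3, 5))*20)*H = (((-2 + (-4 + 2*5))/(-4 + 2*5))*20)*(-15) = (((-2 + (-4 + 10))/(-4 + 10))*20)*(-15) = (((-2 + 6)/6)*20)*(-15) = (((⅙)*4)*20)*(-15) = ((⅔)*20)*(-15) = (40/3)*(-15) = -200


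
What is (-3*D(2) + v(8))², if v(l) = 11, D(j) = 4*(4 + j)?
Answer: 3721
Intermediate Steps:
D(j) = 16 + 4*j
(-3*D(2) + v(8))² = (-3*(16 + 4*2) + 11)² = (-3*(16 + 8) + 11)² = (-3*24 + 11)² = (-72 + 11)² = (-61)² = 3721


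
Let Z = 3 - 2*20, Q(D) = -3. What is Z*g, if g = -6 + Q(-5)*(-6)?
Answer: -444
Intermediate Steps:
g = 12 (g = -6 - 3*(-6) = -6 + 18 = 12)
Z = -37 (Z = 3 - 40 = -37)
Z*g = -37*12 = -444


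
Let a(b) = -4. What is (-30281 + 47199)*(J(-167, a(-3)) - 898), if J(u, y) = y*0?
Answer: -15192364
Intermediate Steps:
J(u, y) = 0
(-30281 + 47199)*(J(-167, a(-3)) - 898) = (-30281 + 47199)*(0 - 898) = 16918*(-898) = -15192364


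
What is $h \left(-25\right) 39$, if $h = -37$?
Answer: $36075$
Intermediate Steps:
$h \left(-25\right) 39 = \left(-37\right) \left(-25\right) 39 = 925 \cdot 39 = 36075$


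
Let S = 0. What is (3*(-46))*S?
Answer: 0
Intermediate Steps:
(3*(-46))*S = (3*(-46))*0 = -138*0 = 0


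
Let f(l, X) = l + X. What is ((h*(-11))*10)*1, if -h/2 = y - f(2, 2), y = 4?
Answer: 0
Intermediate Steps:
f(l, X) = X + l
h = 0 (h = -2*(4 - (2 + 2)) = -2*(4 - 1*4) = -2*(4 - 4) = -2*0 = 0)
((h*(-11))*10)*1 = ((0*(-11))*10)*1 = (0*10)*1 = 0*1 = 0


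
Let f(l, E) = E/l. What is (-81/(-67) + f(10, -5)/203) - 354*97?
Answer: -934029457/27202 ≈ -34337.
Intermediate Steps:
(-81/(-67) + f(10, -5)/203) - 354*97 = (-81/(-67) - 5/10/203) - 354*97 = (-81*(-1/67) - 5*⅒*(1/203)) - 34338 = (81/67 - ½*1/203) - 34338 = (81/67 - 1/406) - 34338 = 32819/27202 - 34338 = -934029457/27202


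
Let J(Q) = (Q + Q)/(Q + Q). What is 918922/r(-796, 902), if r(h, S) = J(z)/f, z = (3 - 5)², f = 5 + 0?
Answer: 4594610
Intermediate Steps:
f = 5
z = 4 (z = (-2)² = 4)
J(Q) = 1 (J(Q) = (2*Q)/((2*Q)) = (2*Q)*(1/(2*Q)) = 1)
r(h, S) = ⅕ (r(h, S) = 1/5 = (⅕)*1 = ⅕)
918922/r(-796, 902) = 918922/(⅕) = 918922*5 = 4594610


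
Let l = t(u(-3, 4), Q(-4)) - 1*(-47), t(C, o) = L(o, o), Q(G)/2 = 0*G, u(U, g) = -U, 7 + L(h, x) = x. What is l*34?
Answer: 1360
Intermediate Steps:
L(h, x) = -7 + x
Q(G) = 0 (Q(G) = 2*(0*G) = 2*0 = 0)
t(C, o) = -7 + o
l = 40 (l = (-7 + 0) - 1*(-47) = -7 + 47 = 40)
l*34 = 40*34 = 1360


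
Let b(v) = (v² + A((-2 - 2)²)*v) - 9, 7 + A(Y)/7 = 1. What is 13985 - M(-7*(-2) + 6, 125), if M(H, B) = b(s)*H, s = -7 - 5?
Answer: 1205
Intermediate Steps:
A(Y) = -42 (A(Y) = -49 + 7*1 = -49 + 7 = -42)
s = -12
b(v) = -9 + v² - 42*v (b(v) = (v² - 42*v) - 9 = -9 + v² - 42*v)
M(H, B) = 639*H (M(H, B) = (-9 + (-12)² - 42*(-12))*H = (-9 + 144 + 504)*H = 639*H)
13985 - M(-7*(-2) + 6, 125) = 13985 - 639*(-7*(-2) + 6) = 13985 - 639*(14 + 6) = 13985 - 639*20 = 13985 - 1*12780 = 13985 - 12780 = 1205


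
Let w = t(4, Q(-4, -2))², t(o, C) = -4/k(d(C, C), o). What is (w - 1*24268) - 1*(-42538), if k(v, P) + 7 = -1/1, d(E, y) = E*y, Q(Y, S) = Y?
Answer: 73081/4 ≈ 18270.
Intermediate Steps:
k(v, P) = -8 (k(v, P) = -7 - 1/1 = -7 - 1*1 = -7 - 1 = -8)
t(o, C) = ½ (t(o, C) = -4/(-8) = -4*(-⅛) = ½)
w = ¼ (w = (½)² = ¼ ≈ 0.25000)
(w - 1*24268) - 1*(-42538) = (¼ - 1*24268) - 1*(-42538) = (¼ - 24268) + 42538 = -97071/4 + 42538 = 73081/4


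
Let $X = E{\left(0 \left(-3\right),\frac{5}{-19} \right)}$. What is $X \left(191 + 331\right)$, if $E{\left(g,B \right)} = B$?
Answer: $- \frac{2610}{19} \approx -137.37$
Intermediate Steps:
$X = - \frac{5}{19}$ ($X = \frac{5}{-19} = 5 \left(- \frac{1}{19}\right) = - \frac{5}{19} \approx -0.26316$)
$X \left(191 + 331\right) = - \frac{5 \left(191 + 331\right)}{19} = \left(- \frac{5}{19}\right) 522 = - \frac{2610}{19}$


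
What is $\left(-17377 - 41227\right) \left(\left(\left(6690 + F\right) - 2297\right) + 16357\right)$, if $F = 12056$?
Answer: $-1922562824$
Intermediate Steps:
$\left(-17377 - 41227\right) \left(\left(\left(6690 + F\right) - 2297\right) + 16357\right) = \left(-17377 - 41227\right) \left(\left(\left(6690 + 12056\right) - 2297\right) + 16357\right) = - 58604 \left(\left(18746 - 2297\right) + 16357\right) = - 58604 \left(16449 + 16357\right) = \left(-58604\right) 32806 = -1922562824$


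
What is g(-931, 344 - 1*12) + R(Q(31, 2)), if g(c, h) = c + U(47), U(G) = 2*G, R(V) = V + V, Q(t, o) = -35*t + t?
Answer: -2945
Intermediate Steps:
Q(t, o) = -34*t
R(V) = 2*V
g(c, h) = 94 + c (g(c, h) = c + 2*47 = c + 94 = 94 + c)
g(-931, 344 - 1*12) + R(Q(31, 2)) = (94 - 931) + 2*(-34*31) = -837 + 2*(-1054) = -837 - 2108 = -2945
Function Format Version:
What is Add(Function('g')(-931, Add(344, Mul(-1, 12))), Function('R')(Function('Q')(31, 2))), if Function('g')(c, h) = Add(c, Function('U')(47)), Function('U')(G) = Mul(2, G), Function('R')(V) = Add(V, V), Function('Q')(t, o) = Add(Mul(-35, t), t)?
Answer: -2945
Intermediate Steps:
Function('Q')(t, o) = Mul(-34, t)
Function('R')(V) = Mul(2, V)
Function('g')(c, h) = Add(94, c) (Function('g')(c, h) = Add(c, Mul(2, 47)) = Add(c, 94) = Add(94, c))
Add(Function('g')(-931, Add(344, Mul(-1, 12))), Function('R')(Function('Q')(31, 2))) = Add(Add(94, -931), Mul(2, Mul(-34, 31))) = Add(-837, Mul(2, -1054)) = Add(-837, -2108) = -2945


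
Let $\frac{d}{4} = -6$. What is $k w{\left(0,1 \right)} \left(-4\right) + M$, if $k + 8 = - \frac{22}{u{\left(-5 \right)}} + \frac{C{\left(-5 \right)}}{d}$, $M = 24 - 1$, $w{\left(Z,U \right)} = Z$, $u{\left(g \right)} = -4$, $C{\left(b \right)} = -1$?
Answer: $23$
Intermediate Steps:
$d = -24$ ($d = 4 \left(-6\right) = -24$)
$M = 23$ ($M = 24 - 1 = 23$)
$k = - \frac{59}{24}$ ($k = -8 - \left(- \frac{1}{24} - \frac{11}{2}\right) = -8 - - \frac{133}{24} = -8 + \left(\frac{11}{2} + \frac{1}{24}\right) = -8 + \frac{133}{24} = - \frac{59}{24} \approx -2.4583$)
$k w{\left(0,1 \right)} \left(-4\right) + M = - \frac{59 \cdot 0 \left(-4\right)}{24} + 23 = \left(- \frac{59}{24}\right) 0 + 23 = 0 + 23 = 23$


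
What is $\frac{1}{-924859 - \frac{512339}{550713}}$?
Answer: $- \frac{550713}{509332386806} \approx -1.0812 \cdot 10^{-6}$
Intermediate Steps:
$\frac{1}{-924859 - \frac{512339}{550713}} = \frac{1}{- \frac{509332386806}{550713}} = - \frac{550713}{509332386806}$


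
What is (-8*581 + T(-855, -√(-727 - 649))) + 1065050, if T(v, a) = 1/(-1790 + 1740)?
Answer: 53020099/50 ≈ 1.0604e+6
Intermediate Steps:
T(v, a) = -1/50 (T(v, a) = 1/(-50) = -1/50)
(-8*581 + T(-855, -√(-727 - 649))) + 1065050 = (-8*581 - 1/50) + 1065050 = (-4648 - 1/50) + 1065050 = -232401/50 + 1065050 = 53020099/50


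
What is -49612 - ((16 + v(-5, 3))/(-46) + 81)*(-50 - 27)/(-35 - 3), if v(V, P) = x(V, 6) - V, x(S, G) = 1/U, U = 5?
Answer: -108758807/2185 ≈ -49775.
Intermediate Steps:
x(S, G) = ⅕ (x(S, G) = 1/5 = ⅕)
v(V, P) = ⅕ - V
-49612 - ((16 + v(-5, 3))/(-46) + 81)*(-50 - 27)/(-35 - 3) = -49612 - ((16 + (⅕ - 1*(-5)))/(-46) + 81)*(-50 - 27)/(-35 - 3) = -49612 - ((16 + (⅕ + 5))*(-1/46) + 81)*(-77/(-38)) = -49612 - ((16 + 26/5)*(-1/46) + 81)*(-77*(-1/38)) = -49612 - ((106/5)*(-1/46) + 81)*77/38 = -49612 - (-53/115 + 81)*77/38 = -49612 - 9262*77/(115*38) = -49612 - 1*356587/2185 = -49612 - 356587/2185 = -108758807/2185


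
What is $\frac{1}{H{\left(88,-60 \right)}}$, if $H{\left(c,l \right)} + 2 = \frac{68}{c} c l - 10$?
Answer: $- \frac{1}{4092} \approx -0.00024438$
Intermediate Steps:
$H{\left(c,l \right)} = -12 + 68 l$ ($H{\left(c,l \right)} = -2 + \left(\frac{68}{c} c l - 10\right) = -2 + \left(68 l - 10\right) = -2 + \left(-10 + 68 l\right) = -12 + 68 l$)
$\frac{1}{H{\left(88,-60 \right)}} = \frac{1}{-12 + 68 \left(-60\right)} = \frac{1}{-12 - 4080} = \frac{1}{-4092} = - \frac{1}{4092}$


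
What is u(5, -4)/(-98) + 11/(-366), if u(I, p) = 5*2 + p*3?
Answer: -173/17934 ≈ -0.0096465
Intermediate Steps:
u(I, p) = 10 + 3*p
u(5, -4)/(-98) + 11/(-366) = (10 + 3*(-4))/(-98) + 11/(-366) = (10 - 12)*(-1/98) + 11*(-1/366) = -2*(-1/98) - 11/366 = 1/49 - 11/366 = -173/17934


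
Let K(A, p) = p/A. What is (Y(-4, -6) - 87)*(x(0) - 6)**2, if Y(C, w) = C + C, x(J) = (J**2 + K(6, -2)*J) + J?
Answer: -3420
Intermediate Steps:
x(J) = J**2 + 2*J/3 (x(J) = (J**2 + (-2/6)*J) + J = (J**2 + (-2*1/6)*J) + J = (J**2 - J/3) + J = J**2 + 2*J/3)
Y(C, w) = 2*C
(Y(-4, -6) - 87)*(x(0) - 6)**2 = (2*(-4) - 87)*((1/3)*0*(2 + 3*0) - 6)**2 = (-8 - 87)*((1/3)*0*(2 + 0) - 6)**2 = -95*((1/3)*0*2 - 6)**2 = -95*(0 - 6)**2 = -95*(-6)**2 = -95*36 = -3420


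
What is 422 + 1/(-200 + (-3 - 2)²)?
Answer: 73849/175 ≈ 421.99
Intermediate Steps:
422 + 1/(-200 + (-3 - 2)²) = 422 + 1/(-200 + (-5)²) = 422 + 1/(-200 + 25) = 422 + 1/(-175) = 422 - 1/175 = 73849/175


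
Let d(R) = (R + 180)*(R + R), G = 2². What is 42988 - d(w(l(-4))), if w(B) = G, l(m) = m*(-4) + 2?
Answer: 41516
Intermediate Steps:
G = 4
l(m) = 2 - 4*m (l(m) = -4*m + 2 = 2 - 4*m)
w(B) = 4
d(R) = 2*R*(180 + R) (d(R) = (180 + R)*(2*R) = 2*R*(180 + R))
42988 - d(w(l(-4))) = 42988 - 2*4*(180 + 4) = 42988 - 2*4*184 = 42988 - 1*1472 = 42988 - 1472 = 41516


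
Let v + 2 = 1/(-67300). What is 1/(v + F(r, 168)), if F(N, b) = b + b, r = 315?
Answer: 67300/22478199 ≈ 0.0029940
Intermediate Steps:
v = -134601/67300 (v = -2 + 1/(-67300) = -2 - 1/67300 = -134601/67300 ≈ -2.0000)
F(N, b) = 2*b
1/(v + F(r, 168)) = 1/(-134601/67300 + 2*168) = 1/(-134601/67300 + 336) = 1/(22478199/67300) = 67300/22478199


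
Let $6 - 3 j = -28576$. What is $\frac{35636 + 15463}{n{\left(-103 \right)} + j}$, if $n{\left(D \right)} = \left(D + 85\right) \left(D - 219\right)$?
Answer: $\frac{153297}{45970} \approx 3.3347$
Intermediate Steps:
$j = \frac{28582}{3}$ ($j = 2 - - \frac{28576}{3} = 2 + \frac{28576}{3} = \frac{28582}{3} \approx 9527.3$)
$n{\left(D \right)} = \left(-219 + D\right) \left(85 + D\right)$ ($n{\left(D \right)} = \left(85 + D\right) \left(-219 + D\right) = \left(-219 + D\right) \left(85 + D\right)$)
$\frac{35636 + 15463}{n{\left(-103 \right)} + j} = \frac{35636 + 15463}{\left(-18615 + \left(-103\right)^{2} - -13802\right) + \frac{28582}{3}} = \frac{51099}{\left(-18615 + 10609 + 13802\right) + \frac{28582}{3}} = \frac{51099}{5796 + \frac{28582}{3}} = \frac{51099}{\frac{45970}{3}} = 51099 \cdot \frac{3}{45970} = \frac{153297}{45970}$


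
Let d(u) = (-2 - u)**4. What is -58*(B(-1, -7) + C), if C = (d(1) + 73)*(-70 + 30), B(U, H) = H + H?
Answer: 358092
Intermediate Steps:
B(U, H) = 2*H
C = -6160 (C = ((2 + 1)**4 + 73)*(-70 + 30) = (3**4 + 73)*(-40) = (81 + 73)*(-40) = 154*(-40) = -6160)
-58*(B(-1, -7) + C) = -58*(2*(-7) - 6160) = -58*(-14 - 6160) = -58*(-6174) = 358092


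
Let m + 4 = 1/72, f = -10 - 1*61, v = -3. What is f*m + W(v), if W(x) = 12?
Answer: 21241/72 ≈ 295.01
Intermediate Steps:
f = -71 (f = -10 - 61 = -71)
m = -287/72 (m = -4 + 1/72 = -287/72 ≈ -3.9861)
f*m + W(v) = -71*(-287/72) + 12 = 20377/72 + 12 = 21241/72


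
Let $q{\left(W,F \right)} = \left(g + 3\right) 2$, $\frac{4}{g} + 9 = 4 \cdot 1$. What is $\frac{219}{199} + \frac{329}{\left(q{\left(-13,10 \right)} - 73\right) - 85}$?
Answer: $- \frac{159163}{152832} \approx -1.0414$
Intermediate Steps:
$g = - \frac{4}{5}$ ($g = \frac{4}{-9 + 4 \cdot 1} = \frac{4}{-9 + 4} = \frac{4}{-5} = 4 \left(- \frac{1}{5}\right) = - \frac{4}{5} \approx -0.8$)
$q{\left(W,F \right)} = \frac{22}{5}$ ($q{\left(W,F \right)} = \left(- \frac{4}{5} + 3\right) 2 = \frac{11}{5} \cdot 2 = \frac{22}{5}$)
$\frac{219}{199} + \frac{329}{\left(q{\left(-13,10 \right)} - 73\right) - 85} = \frac{219}{199} + \frac{329}{\left(\frac{22}{5} - 73\right) - 85} = 219 \cdot \frac{1}{199} + \frac{329}{- \frac{343}{5} - 85} = \frac{219}{199} + \frac{329}{- \frac{768}{5}} = \frac{219}{199} + 329 \left(- \frac{5}{768}\right) = \frac{219}{199} - \frac{1645}{768} = - \frac{159163}{152832}$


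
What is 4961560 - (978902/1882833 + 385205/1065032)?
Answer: 9949302347352342731/2005277395656 ≈ 4.9616e+6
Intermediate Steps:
4961560 - (978902/1882833 + 385205/1065032) = 4961560 - 1*1767838640629/2005277395656 = 4961560 - 1767838640629/2005277395656 = 9949302347352342731/2005277395656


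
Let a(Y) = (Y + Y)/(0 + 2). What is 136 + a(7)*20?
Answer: 276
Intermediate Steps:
a(Y) = Y (a(Y) = (2*Y)/2 = (2*Y)*(½) = Y)
136 + a(7)*20 = 136 + 7*20 = 136 + 140 = 276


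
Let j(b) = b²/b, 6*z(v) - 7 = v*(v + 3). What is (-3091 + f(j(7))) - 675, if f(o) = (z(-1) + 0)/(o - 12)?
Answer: -22597/6 ≈ -3766.2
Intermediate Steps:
z(v) = 7/6 + v*(3 + v)/6 (z(v) = 7/6 + (v*(v + 3))/6 = 7/6 + (v*(3 + v))/6 = 7/6 + v*(3 + v)/6)
j(b) = b
f(o) = 5/(6*(-12 + o)) (f(o) = ((7/6 + (½)*(-1) + (⅙)*(-1)²) + 0)/(o - 12) = ((7/6 - ½ + (⅙)*1) + 0)/(-12 + o) = ((7/6 - ½ + ⅙) + 0)/(-12 + o) = (⅚ + 0)/(-12 + o) = 5/(6*(-12 + o)))
(-3091 + f(j(7))) - 675 = (-3091 + 5/(6*(-12 + 7))) - 675 = (-3091 + (⅚)/(-5)) - 675 = (-3091 + (⅚)*(-⅕)) - 675 = (-3091 - ⅙) - 675 = -18547/6 - 675 = -22597/6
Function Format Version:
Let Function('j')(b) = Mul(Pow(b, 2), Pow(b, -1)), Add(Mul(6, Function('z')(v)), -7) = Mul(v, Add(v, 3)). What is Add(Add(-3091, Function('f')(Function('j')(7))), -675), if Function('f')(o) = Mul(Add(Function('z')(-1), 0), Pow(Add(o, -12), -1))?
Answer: Rational(-22597, 6) ≈ -3766.2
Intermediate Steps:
Function('z')(v) = Add(Rational(7, 6), Mul(Rational(1, 6), v, Add(3, v))) (Function('z')(v) = Add(Rational(7, 6), Mul(Rational(1, 6), Mul(v, Add(v, 3)))) = Add(Rational(7, 6), Mul(Rational(1, 6), Mul(v, Add(3, v)))) = Add(Rational(7, 6), Mul(Rational(1, 6), v, Add(3, v))))
Function('j')(b) = b
Function('f')(o) = Mul(Rational(5, 6), Pow(Add(-12, o), -1)) (Function('f')(o) = Mul(Add(Add(Rational(7, 6), Mul(Rational(1, 2), -1), Mul(Rational(1, 6), Pow(-1, 2))), 0), Pow(Add(o, -12), -1)) = Mul(Add(Add(Rational(7, 6), Rational(-1, 2), Mul(Rational(1, 6), 1)), 0), Pow(Add(-12, o), -1)) = Mul(Add(Add(Rational(7, 6), Rational(-1, 2), Rational(1, 6)), 0), Pow(Add(-12, o), -1)) = Mul(Add(Rational(5, 6), 0), Pow(Add(-12, o), -1)) = Mul(Rational(5, 6), Pow(Add(-12, o), -1)))
Add(Add(-3091, Function('f')(Function('j')(7))), -675) = Add(Add(-3091, Mul(Rational(5, 6), Pow(Add(-12, 7), -1))), -675) = Add(Add(-3091, Mul(Rational(5, 6), Pow(-5, -1))), -675) = Add(Add(-3091, Mul(Rational(5, 6), Rational(-1, 5))), -675) = Add(Add(-3091, Rational(-1, 6)), -675) = Add(Rational(-18547, 6), -675) = Rational(-22597, 6)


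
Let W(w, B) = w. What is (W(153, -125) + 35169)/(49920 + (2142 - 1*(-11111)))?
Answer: 35322/63173 ≈ 0.55913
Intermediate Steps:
(W(153, -125) + 35169)/(49920 + (2142 - 1*(-11111))) = (153 + 35169)/(49920 + (2142 - 1*(-11111))) = 35322/(49920 + (2142 + 11111)) = 35322/(49920 + 13253) = 35322/63173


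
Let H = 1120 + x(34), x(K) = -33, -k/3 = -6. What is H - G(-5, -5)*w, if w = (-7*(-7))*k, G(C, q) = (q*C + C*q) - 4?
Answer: -39485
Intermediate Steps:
k = 18 (k = -3*(-6) = 18)
G(C, q) = -4 + 2*C*q (G(C, q) = (C*q + C*q) - 4 = 2*C*q - 4 = -4 + 2*C*q)
H = 1087 (H = 1120 - 33 = 1087)
w = 882 (w = -7*(-7)*18 = 49*18 = 882)
H - G(-5, -5)*w = 1087 - (-4 + 2*(-5)*(-5))*882 = 1087 - (-4 + 50)*882 = 1087 - 46*882 = 1087 - 1*40572 = 1087 - 40572 = -39485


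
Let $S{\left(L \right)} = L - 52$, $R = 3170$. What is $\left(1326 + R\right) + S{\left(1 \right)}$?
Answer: $4445$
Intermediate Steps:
$S{\left(L \right)} = -52 + L$
$\left(1326 + R\right) + S{\left(1 \right)} = \left(1326 + 3170\right) + \left(-52 + 1\right) = 4496 - 51 = 4445$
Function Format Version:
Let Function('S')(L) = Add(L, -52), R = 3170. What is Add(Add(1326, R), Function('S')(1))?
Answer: 4445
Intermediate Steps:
Function('S')(L) = Add(-52, L)
Add(Add(1326, R), Function('S')(1)) = Add(Add(1326, 3170), Add(-52, 1)) = Add(4496, -51) = 4445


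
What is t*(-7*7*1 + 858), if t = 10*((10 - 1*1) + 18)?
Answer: 218430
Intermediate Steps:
t = 270 (t = 10*((10 - 1) + 18) = 10*(9 + 18) = 10*27 = 270)
t*(-7*7*1 + 858) = 270*(-7*7*1 + 858) = 270*(-49*1 + 858) = 270*(-49 + 858) = 270*809 = 218430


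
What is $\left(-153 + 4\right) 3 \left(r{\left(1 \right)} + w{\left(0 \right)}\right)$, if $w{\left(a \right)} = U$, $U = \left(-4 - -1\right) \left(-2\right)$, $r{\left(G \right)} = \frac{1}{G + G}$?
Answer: $- \frac{5811}{2} \approx -2905.5$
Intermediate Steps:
$r{\left(G \right)} = \frac{1}{2 G}$
$U = 6$ ($U = \left(-4 + 1\right) \left(-2\right) = \left(-3\right) \left(-2\right) = 6$)
$w{\left(a \right)} = 6$
$\left(-153 + 4\right) 3 \left(r{\left(1 \right)} + w{\left(0 \right)}\right) = \left(-153 + 4\right) 3 \left(\frac{1}{2 \cdot 1} + 6\right) = - 149 \cdot 3 \left(\frac{1}{2} \cdot 1 + 6\right) = - 149 \cdot 3 \left(\frac{1}{2} + 6\right) = - 149 \cdot 3 \cdot \frac{13}{2} = \left(-149\right) \frac{39}{2} = - \frac{5811}{2}$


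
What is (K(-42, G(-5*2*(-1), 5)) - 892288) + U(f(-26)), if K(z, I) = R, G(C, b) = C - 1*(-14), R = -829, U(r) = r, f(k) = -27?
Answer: -893144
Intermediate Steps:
G(C, b) = 14 + C (G(C, b) = C + 14 = 14 + C)
K(z, I) = -829
(K(-42, G(-5*2*(-1), 5)) - 892288) + U(f(-26)) = (-829 - 892288) - 27 = -893117 - 27 = -893144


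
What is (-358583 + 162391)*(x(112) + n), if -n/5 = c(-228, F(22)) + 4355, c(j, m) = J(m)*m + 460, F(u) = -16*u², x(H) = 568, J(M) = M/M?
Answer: -2984668896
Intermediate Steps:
J(M) = 1
c(j, m) = 460 + m (c(j, m) = 1*m + 460 = m + 460 = 460 + m)
n = 14645 (n = -5*((460 - 16*22²) + 4355) = -5*((460 - 16*484) + 4355) = -5*((460 - 7744) + 4355) = -5*(-7284 + 4355) = -5*(-2929) = 14645)
(-358583 + 162391)*(x(112) + n) = (-358583 + 162391)*(568 + 14645) = -196192*15213 = -2984668896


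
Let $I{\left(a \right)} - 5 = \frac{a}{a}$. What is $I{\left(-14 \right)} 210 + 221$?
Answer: $1481$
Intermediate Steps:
$I{\left(a \right)} = 6$ ($I{\left(a \right)} = 5 + \frac{a}{a} = 5 + 1 = 6$)
$I{\left(-14 \right)} 210 + 221 = 6 \cdot 210 + 221 = 1260 + 221 = 1481$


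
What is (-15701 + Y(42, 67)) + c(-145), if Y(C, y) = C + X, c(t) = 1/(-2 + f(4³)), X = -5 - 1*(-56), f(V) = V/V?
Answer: -15609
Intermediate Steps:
f(V) = 1
X = 51 (X = -5 + 56 = 51)
c(t) = -1 (c(t) = 1/(-2 + 1) = 1/(-1) = -1)
Y(C, y) = 51 + C (Y(C, y) = C + 51 = 51 + C)
(-15701 + Y(42, 67)) + c(-145) = (-15701 + (51 + 42)) - 1 = (-15701 + 93) - 1 = -15608 - 1 = -15609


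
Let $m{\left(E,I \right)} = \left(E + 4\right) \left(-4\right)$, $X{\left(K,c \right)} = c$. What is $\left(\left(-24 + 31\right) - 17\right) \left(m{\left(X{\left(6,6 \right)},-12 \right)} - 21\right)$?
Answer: $610$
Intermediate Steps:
$m{\left(E,I \right)} = -16 - 4 E$ ($m{\left(E,I \right)} = \left(4 + E\right) \left(-4\right) = -16 - 4 E$)
$\left(\left(-24 + 31\right) - 17\right) \left(m{\left(X{\left(6,6 \right)},-12 \right)} - 21\right) = \left(\left(-24 + 31\right) - 17\right) \left(\left(-16 - 24\right) - 21\right) = \left(7 - 17\right) \left(\left(-16 - 24\right) - 21\right) = - 10 \left(-40 - 21\right) = \left(-10\right) \left(-61\right) = 610$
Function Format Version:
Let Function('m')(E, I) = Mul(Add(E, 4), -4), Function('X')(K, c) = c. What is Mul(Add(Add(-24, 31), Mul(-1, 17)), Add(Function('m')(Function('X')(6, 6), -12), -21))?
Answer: 610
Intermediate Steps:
Function('m')(E, I) = Add(-16, Mul(-4, E)) (Function('m')(E, I) = Mul(Add(4, E), -4) = Add(-16, Mul(-4, E)))
Mul(Add(Add(-24, 31), Mul(-1, 17)), Add(Function('m')(Function('X')(6, 6), -12), -21)) = Mul(Add(Add(-24, 31), Mul(-1, 17)), Add(Add(-16, Mul(-4, 6)), -21)) = Mul(Add(7, -17), Add(Add(-16, -24), -21)) = Mul(-10, Add(-40, -21)) = Mul(-10, -61) = 610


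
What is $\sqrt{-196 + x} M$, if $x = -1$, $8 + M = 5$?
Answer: $- 3 i \sqrt{197} \approx - 42.107 i$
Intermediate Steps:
$M = -3$ ($M = -8 + 5 = -3$)
$\sqrt{-196 + x} M = \sqrt{-196 - 1} \left(-3\right) = \sqrt{-197} \left(-3\right) = i \sqrt{197} \left(-3\right) = - 3 i \sqrt{197}$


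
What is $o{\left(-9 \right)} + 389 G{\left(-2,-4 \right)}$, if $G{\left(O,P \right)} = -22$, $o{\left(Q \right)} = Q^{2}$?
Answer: $-8477$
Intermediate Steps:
$o{\left(-9 \right)} + 389 G{\left(-2,-4 \right)} = \left(-9\right)^{2} + 389 \left(-22\right) = 81 - 8558 = -8477$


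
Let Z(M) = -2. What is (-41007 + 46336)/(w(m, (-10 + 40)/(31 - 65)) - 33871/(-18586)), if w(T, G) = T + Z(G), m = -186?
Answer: -99044794/3460297 ≈ -28.623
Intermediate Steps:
w(T, G) = -2 + T (w(T, G) = T - 2 = -2 + T)
(-41007 + 46336)/(w(m, (-10 + 40)/(31 - 65)) - 33871/(-18586)) = (-41007 + 46336)/((-2 - 186) - 33871/(-18586)) = 5329/(-188 - 33871*(-1/18586)) = 5329/(-188 + 33871/18586) = 5329/(-3460297/18586) = 5329*(-18586/3460297) = -99044794/3460297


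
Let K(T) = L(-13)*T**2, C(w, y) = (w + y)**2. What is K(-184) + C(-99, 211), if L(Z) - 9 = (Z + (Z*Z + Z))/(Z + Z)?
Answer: 131040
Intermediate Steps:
L(Z) = 9 + (Z**2 + 2*Z)/(2*Z) (L(Z) = 9 + (Z + (Z*Z + Z))/(Z + Z) = 9 + (Z + (Z**2 + Z))/((2*Z)) = 9 + (Z + (Z + Z**2))*(1/(2*Z)) = 9 + (Z**2 + 2*Z)*(1/(2*Z)) = 9 + (Z**2 + 2*Z)/(2*Z))
K(T) = 7*T**2/2 (K(T) = (10 + (1/2)*(-13))*T**2 = (10 - 13/2)*T**2 = 7*T**2/2)
K(-184) + C(-99, 211) = (7/2)*(-184)**2 + (-99 + 211)**2 = (7/2)*33856 + 112**2 = 118496 + 12544 = 131040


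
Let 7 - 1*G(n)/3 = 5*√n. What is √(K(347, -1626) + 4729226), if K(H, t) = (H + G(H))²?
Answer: √(4942725 - 11040*√347) ≈ 2176.5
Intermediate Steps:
G(n) = 21 - 15*√n
K(H, t) = (21 + H - 15*√H)² (K(H, t) = (H + (21 - 15*√H))² = (21 + H - 15*√H)²)
√(K(347, -1626) + 4729226) = √((21 + 347 - 15*√347)² + 4729226) = √((368 - 15*√347)² + 4729226) = √(4729226 + (368 - 15*√347)²)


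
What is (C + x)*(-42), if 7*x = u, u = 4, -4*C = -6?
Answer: -87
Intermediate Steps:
C = 3/2 (C = -1/4*(-6) = 3/2 ≈ 1.5000)
x = 4/7 (x = (1/7)*4 = 4/7 ≈ 0.57143)
(C + x)*(-42) = (3/2 + 4/7)*(-42) = (29/14)*(-42) = -87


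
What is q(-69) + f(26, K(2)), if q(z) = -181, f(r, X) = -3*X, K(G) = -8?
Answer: -157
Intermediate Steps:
q(-69) + f(26, K(2)) = -181 - 3*(-8) = -181 + 24 = -157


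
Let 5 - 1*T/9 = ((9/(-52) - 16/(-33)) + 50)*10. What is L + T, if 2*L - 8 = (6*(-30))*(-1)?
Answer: -1255271/286 ≈ -4389.1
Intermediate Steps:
L = 94 (L = 4 + ((6*(-30))*(-1))/2 = 4 + (-180*(-1))/2 = 4 + (1/2)*180 = 4 + 90 = 94)
T = -1282155/286 (T = 45 - 9*((9/(-52) - 16/(-33)) + 50)*10 = 45 - 9*((9*(-1/52) - 16*(-1/33)) + 50)*10 = 45 - 9*((-9/52 + 16/33) + 50)*10 = 45 - 9*(535/1716 + 50)*10 = 45 - 259005*10/572 = 45 - 9*431675/858 = 45 - 1295025/286 = -1282155/286 ≈ -4483.1)
L + T = 94 - 1282155/286 = -1255271/286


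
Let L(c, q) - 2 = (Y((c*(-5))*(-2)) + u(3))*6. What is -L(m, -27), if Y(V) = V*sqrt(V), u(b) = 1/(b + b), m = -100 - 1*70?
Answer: -3 + 102000*I*sqrt(17) ≈ -3.0 + 4.2056e+5*I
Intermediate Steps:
m = -170 (m = -100 - 70 = -170)
u(b) = 1/(2*b)
Y(V) = V**(3/2)
L(c, q) = 3 + 60*sqrt(10)*c**(3/2) (L(c, q) = 2 + (((c*(-5))*(-2))**(3/2) + (1/2)/3)*6 = 2 + ((-5*c*(-2))**(3/2) + (1/2)*(1/3))*6 = 2 + ((10*c)**(3/2) + 1/6)*6 = 2 + (10*sqrt(10)*c**(3/2) + 1/6)*6 = 2 + (1/6 + 10*sqrt(10)*c**(3/2))*6 = 2 + (1 + 60*sqrt(10)*c**(3/2)) = 3 + 60*sqrt(10)*c**(3/2))
-L(m, -27) = -(3 + 60*sqrt(10)*(-170)**(3/2)) = -(3 + 60*sqrt(10)*(-170*I*sqrt(170))) = -(3 - 102000*I*sqrt(17)) = -3 + 102000*I*sqrt(17)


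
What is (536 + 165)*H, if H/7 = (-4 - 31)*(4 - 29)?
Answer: 4293625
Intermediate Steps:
H = 6125 (H = 7*((-4 - 31)*(4 - 29)) = 7*(-35*(-25)) = 7*875 = 6125)
(536 + 165)*H = (536 + 165)*6125 = 701*6125 = 4293625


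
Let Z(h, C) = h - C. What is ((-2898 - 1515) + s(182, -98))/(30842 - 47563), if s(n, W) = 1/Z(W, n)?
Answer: 1235641/4681880 ≈ 0.26392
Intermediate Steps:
s(n, W) = 1/(W - n)
((-2898 - 1515) + s(182, -98))/(30842 - 47563) = ((-2898 - 1515) + 1/(-98 - 1*182))/(30842 - 47563) = (-4413 + 1/(-98 - 182))/(-16721) = (-4413 + 1/(-280))*(-1/16721) = (-4413 - 1/280)*(-1/16721) = -1235641/280*(-1/16721) = 1235641/4681880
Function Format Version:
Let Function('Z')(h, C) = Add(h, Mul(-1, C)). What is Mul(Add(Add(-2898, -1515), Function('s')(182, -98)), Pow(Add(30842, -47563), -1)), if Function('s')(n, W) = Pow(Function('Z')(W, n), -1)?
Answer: Rational(1235641, 4681880) ≈ 0.26392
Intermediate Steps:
Function('s')(n, W) = Pow(Add(W, Mul(-1, n)), -1)
Mul(Add(Add(-2898, -1515), Function('s')(182, -98)), Pow(Add(30842, -47563), -1)) = Mul(Add(Add(-2898, -1515), Pow(Add(-98, Mul(-1, 182)), -1)), Pow(Add(30842, -47563), -1)) = Mul(Add(-4413, Pow(Add(-98, -182), -1)), Pow(-16721, -1)) = Mul(Add(-4413, Pow(-280, -1)), Rational(-1, 16721)) = Mul(Add(-4413, Rational(-1, 280)), Rational(-1, 16721)) = Mul(Rational(-1235641, 280), Rational(-1, 16721)) = Rational(1235641, 4681880)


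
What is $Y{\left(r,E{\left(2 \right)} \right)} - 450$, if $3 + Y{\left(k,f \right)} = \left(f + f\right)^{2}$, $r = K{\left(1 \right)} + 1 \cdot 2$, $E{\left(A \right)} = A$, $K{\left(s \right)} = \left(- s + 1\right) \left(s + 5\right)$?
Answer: $-437$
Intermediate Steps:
$K{\left(s \right)} = \left(1 - s\right) \left(5 + s\right)$
$r = 2$ ($r = \left(5 - 1^{2} - 4\right) + 1 \cdot 2 = \left(5 - 1 - 4\right) + 2 = 0 + 2 = 2$)
$Y{\left(k,f \right)} = -3 + 4 f^{2}$ ($Y{\left(k,f \right)} = -3 + \left(f + f\right)^{2} = -3 + \left(2 f\right)^{2} = -3 + 4 f^{2}$)
$Y{\left(r,E{\left(2 \right)} \right)} - 450 = \left(-3 + 4 \cdot 2^{2}\right) - 450 = \left(-3 + 4 \cdot 4\right) - 450 = \left(-3 + 16\right) - 450 = 13 - 450 = -437$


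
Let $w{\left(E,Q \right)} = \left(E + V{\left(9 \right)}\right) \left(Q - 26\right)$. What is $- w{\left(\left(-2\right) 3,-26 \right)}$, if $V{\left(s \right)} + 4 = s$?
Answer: $-52$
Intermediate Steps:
$V{\left(s \right)} = -4 + s$
$w{\left(E,Q \right)} = \left(-26 + Q\right) \left(5 + E\right)$ ($w{\left(E,Q \right)} = \left(E + \left(-4 + 9\right)\right) \left(Q - 26\right) = \left(E + 5\right) \left(-26 + Q\right) = \left(5 + E\right) \left(-26 + Q\right) = \left(-26 + Q\right) \left(5 + E\right)$)
$- w{\left(\left(-2\right) 3,-26 \right)} = - (-130 - 26 \left(\left(-2\right) 3\right) + 5 \left(-26\right) + \left(-2\right) 3 \left(-26\right)) = - (-130 - -156 - 130 - -156) = - (-130 + 156 - 130 + 156) = \left(-1\right) 52 = -52$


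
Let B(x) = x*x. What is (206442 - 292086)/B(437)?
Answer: -85644/190969 ≈ -0.44847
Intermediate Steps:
B(x) = x²
(206442 - 292086)/B(437) = (206442 - 292086)/(437²) = -85644/190969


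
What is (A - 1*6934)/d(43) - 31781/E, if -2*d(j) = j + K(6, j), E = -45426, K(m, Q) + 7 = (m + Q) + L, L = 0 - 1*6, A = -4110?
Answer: 1005880187/3588654 ≈ 280.29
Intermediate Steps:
L = -6 (L = 0 - 6 = -6)
K(m, Q) = -13 + Q + m (K(m, Q) = -7 + ((m + Q) - 6) = -7 + ((Q + m) - 6) = -7 + (-6 + Q + m) = -13 + Q + m)
d(j) = 7/2 - j (d(j) = -(j + (-13 + j + 6))/2 = -(j + (-7 + j))/2 = -(-7 + 2*j)/2 = 7/2 - j)
(A - 1*6934)/d(43) - 31781/E = (-4110 - 1*6934)/(7/2 - 1*43) - 31781/(-45426) = (-4110 - 6934)/(7/2 - 43) - 31781*(-1/45426) = -11044/(-79/2) + 31781/45426 = -11044*(-2/79) + 31781/45426 = 22088/79 + 31781/45426 = 1005880187/3588654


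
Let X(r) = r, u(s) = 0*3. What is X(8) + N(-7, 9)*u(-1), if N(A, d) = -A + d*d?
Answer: 8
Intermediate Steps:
u(s) = 0
N(A, d) = d² - A (N(A, d) = -A + d² = d² - A)
X(8) + N(-7, 9)*u(-1) = 8 + (9² - 1*(-7))*0 = 8 + (81 + 7)*0 = 8 + 88*0 = 8 + 0 = 8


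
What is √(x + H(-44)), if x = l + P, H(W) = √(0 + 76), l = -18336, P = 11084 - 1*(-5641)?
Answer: √(-1611 + 2*√19) ≈ 40.029*I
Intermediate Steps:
P = 16725 (P = 11084 + 5641 = 16725)
H(W) = 2*√19 (H(W) = √76 = 2*√19)
x = -1611 (x = -18336 + 16725 = -1611)
√(x + H(-44)) = √(-1611 + 2*√19)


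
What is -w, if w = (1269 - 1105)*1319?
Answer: -216316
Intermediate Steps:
w = 216316 (w = 164*1319 = 216316)
-w = -1*216316 = -216316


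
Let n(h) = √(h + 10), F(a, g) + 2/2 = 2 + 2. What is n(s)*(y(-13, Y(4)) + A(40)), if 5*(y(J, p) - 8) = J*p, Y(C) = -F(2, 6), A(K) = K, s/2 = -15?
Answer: 558*I*√5/5 ≈ 249.55*I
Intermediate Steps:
F(a, g) = 3 (F(a, g) = -1 + (2 + 2) = -1 + 4 = 3)
s = -30 (s = 2*(-15) = -30)
Y(C) = -3 (Y(C) = -1*3 = -3)
n(h) = √(10 + h)
y(J, p) = 8 + J*p/5 (y(J, p) = 8 + (J*p)/5 = 8 + J*p/5)
n(s)*(y(-13, Y(4)) + A(40)) = √(10 - 30)*((8 + (⅕)*(-13)*(-3)) + 40) = √(-20)*((8 + 39/5) + 40) = (2*I*√5)*(79/5 + 40) = (2*I*√5)*(279/5) = 558*I*√5/5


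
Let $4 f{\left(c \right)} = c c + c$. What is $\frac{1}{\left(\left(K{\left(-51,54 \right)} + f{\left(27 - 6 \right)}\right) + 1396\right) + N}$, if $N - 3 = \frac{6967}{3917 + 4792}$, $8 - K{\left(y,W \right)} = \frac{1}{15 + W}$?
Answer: $\frac{133538}{203416497} \approx 0.00065648$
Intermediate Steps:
$K{\left(y,W \right)} = 8 - \frac{1}{15 + W}$
$f{\left(c \right)} = \frac{c}{4} + \frac{c^{2}}{4}$ ($f{\left(c \right)} = \frac{c c + c}{4} = \frac{c^{2} + c}{4} = \frac{c + c^{2}}{4} = \frac{c}{4} + \frac{c^{2}}{4}$)
$N = \frac{33094}{8709}$ ($N = 3 + \frac{6967}{3917 + 4792} = 3 + \frac{6967}{8709} = \frac{33094}{8709} \approx 3.8$)
$\frac{1}{\left(\left(K{\left(-51,54 \right)} + f{\left(27 - 6 \right)}\right) + 1396\right) + N} = \frac{1}{\left(\left(\frac{119 + 8 \cdot 54}{15 + 54} + \frac{\left(27 - 6\right) \left(1 + \left(27 - 6\right)\right)}{4}\right) + 1396\right) + \frac{33094}{8709}} = \frac{1}{\left(\left(\frac{119 + 432}{69} + \frac{\left(27 - 6\right) \left(1 + \left(27 - 6\right)\right)}{4}\right) + 1396\right) + \frac{33094}{8709}} = \frac{1}{\left(\left(\frac{1}{69} \cdot 551 + \frac{1}{4} \cdot 21 \left(1 + 21\right)\right) + 1396\right) + \frac{33094}{8709}} = \frac{1}{\left(\left(\frac{551}{69} + \frac{1}{4} \cdot 21 \cdot 22\right) + 1396\right) + \frac{33094}{8709}} = \frac{1}{\left(\left(\frac{551}{69} + \frac{231}{2}\right) + 1396\right) + \frac{33094}{8709}} = \frac{1}{\left(\frac{17041}{138} + 1396\right) + \frac{33094}{8709}} = \frac{1}{\frac{209689}{138} + \frac{33094}{8709}} = \frac{1}{\frac{203416497}{133538}} = \frac{133538}{203416497}$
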